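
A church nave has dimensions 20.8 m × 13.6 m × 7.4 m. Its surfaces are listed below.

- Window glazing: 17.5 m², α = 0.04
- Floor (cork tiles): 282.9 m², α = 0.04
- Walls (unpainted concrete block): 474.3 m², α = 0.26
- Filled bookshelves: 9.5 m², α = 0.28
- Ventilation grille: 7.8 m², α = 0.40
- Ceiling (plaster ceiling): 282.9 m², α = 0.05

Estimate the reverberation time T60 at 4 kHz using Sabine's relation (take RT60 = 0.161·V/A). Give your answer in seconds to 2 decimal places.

2.17 s

Total absorption A = 17.5×0.04 + 282.9×0.04 + 474.3×0.26 + 9.5×0.28 + 7.8×0.40 + 282.9×0.05
  = 0.700 + 11.316 + 123.318 + 2.660 + 3.120 + 14.145 = 155.259 m² sabins.
V = 20.8·13.6·7.4 = 2093.312 m³.
RT60 = 0.161 · V / A = 0.161 × 2093.312 / 155.259 = 2.17 s.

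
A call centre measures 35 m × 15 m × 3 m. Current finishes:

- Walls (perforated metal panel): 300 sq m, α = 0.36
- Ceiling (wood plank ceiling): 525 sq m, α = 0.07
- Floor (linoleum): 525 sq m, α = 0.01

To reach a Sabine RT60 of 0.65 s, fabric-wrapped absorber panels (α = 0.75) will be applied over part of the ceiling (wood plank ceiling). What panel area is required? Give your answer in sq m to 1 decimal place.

Equivalent absorption area: A₁ = 300*0.36 + 525*0.07 + 525*0.01 = 150.000 sq m.
Required A₂ = 0.161·1575/0.65 = 390.115 sabins.
ΔA needed = 390.115 − 150.000 = 240.115 sabins.
Each sq m of panel replacing the ceiling (wood plank ceiling) adds (0.75 − 0.07) = 0.68 sabins.
Panel area = 240.115 / 0.68 = 353.1 sq m.

353.1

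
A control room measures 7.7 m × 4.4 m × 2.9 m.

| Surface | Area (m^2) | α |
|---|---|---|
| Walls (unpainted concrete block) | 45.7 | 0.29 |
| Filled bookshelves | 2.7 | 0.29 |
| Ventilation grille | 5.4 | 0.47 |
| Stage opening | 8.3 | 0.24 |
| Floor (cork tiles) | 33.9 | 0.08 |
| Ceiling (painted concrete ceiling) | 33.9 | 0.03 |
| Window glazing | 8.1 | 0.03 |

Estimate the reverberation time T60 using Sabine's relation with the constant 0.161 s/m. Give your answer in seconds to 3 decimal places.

0.702 sec

Summing Sᵢαᵢ: 13.253 + 0.783 + 2.538 + 1.992 + 2.712 + 1.017 + 0.243 → A = 22.538 sabins.
Volume V = 7.7 × 4.4 × 2.9 = 98.252 m³.
RT60 = 0.161 · V / A = 0.161 × 98.252 / 22.538 = 0.702 s.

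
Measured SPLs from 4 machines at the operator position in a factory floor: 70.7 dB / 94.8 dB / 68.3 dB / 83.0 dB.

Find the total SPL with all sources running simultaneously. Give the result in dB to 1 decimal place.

Sum in the linear (power) domain: Σ 10^(Lᵢ/10) = 10^(70.7/10) + 10^(94.8/10) + 10^(68.3/10) + 10^(83.0/10) = 3.238e+09.
L_total = 10·log₁₀(3.238e+09) = 95.1 dB.

95.1 dB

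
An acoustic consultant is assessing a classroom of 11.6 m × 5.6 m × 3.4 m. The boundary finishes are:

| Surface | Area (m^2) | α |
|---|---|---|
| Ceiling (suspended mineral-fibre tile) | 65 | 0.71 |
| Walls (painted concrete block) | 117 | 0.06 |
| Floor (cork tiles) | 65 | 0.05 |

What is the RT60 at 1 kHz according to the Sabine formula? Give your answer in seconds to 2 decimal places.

0.63 seconds

Total absorption A = 65·0.71 + 117·0.06 + 65·0.05
  = 46.150 + 7.020 + 3.250 = 56.420 m^2 sabins.
V = 11.6·5.6·3.4 = 220.864 m³.
Sabine: RT60 = 0.161 × 220.864 / 56.420 = 0.63 s.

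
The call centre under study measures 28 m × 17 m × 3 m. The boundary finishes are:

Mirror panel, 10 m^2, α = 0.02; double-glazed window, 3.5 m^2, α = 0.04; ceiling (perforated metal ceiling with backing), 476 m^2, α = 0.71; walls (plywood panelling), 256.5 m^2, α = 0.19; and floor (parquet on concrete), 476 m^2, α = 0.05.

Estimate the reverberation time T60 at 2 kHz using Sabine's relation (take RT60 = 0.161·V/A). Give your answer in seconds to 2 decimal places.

Total absorption A = 10·0.02 + 3.5·0.04 + 476·0.71 + 256.5·0.19 + 476·0.05
  = 0.200 + 0.140 + 337.960 + 48.735 + 23.800 = 410.835 m^2 sabins.
V = 28·17·3 = 1428 m³.
T = 0.161 V/A = 0.161·1428/410.835 = 0.56 s.

0.56 sec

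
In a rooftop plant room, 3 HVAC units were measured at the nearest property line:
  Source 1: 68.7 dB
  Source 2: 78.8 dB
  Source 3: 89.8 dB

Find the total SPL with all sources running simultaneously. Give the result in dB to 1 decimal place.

90.2 dB

Σ 10^(Lᵢ/10) = 1.038e+09.
Combined level = 10 log₁₀(1.038e+09) = 90.2 dB.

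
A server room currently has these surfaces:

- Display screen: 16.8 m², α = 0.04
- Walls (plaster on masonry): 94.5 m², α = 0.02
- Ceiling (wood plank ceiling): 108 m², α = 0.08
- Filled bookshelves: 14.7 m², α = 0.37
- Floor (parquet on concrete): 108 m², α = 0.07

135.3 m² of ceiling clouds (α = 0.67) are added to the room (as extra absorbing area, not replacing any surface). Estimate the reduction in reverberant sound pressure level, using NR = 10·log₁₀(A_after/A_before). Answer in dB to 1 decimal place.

A_before = Σ Sᵢαᵢ = 16.8·0.04 + 94.5·0.02 + 108·0.08 + 14.7·0.37 + 108·0.07 = 24.201 sabins.
Treatment contributes 135.3·0.67 = 90.651 sabins.
A_after = 24.201 + 90.651 = 114.852 sabins.
NR = 10·log₁₀(114.852/24.201) = 6.8 dB.

6.8 dB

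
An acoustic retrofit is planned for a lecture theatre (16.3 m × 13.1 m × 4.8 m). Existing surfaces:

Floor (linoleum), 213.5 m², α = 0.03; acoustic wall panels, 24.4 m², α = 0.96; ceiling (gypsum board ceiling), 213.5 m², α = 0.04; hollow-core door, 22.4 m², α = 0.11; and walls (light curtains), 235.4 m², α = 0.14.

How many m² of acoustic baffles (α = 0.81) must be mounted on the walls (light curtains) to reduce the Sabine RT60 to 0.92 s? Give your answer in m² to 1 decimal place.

157.6

Total absorption A₁ = 213.5·0.03 + 24.4·0.96 + 213.5·0.04 + 22.4·0.11 + 235.4·0.14
  = 6.405 + 23.424 + 8.540 + 2.464 + 32.956 = 73.789 m² sabins.
Required A₂ = 0.161·1024.944/0.92 = 179.365 sabins.
ΔA needed = 179.365 − 73.789 = 105.576 sabins.
Net gain per m²: Δα = 0.81 − 0.14 = 0.67.
Area = ΔA/Δα = 105.576/0.67 = 157.6 m².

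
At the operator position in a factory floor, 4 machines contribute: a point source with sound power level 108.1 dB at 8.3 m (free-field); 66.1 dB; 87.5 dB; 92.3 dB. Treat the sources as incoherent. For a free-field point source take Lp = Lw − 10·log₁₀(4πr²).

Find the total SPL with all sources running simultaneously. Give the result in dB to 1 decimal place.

Source at 8.3 m: Lp = 108.1 − 10·log₁₀(4π·8.3²) = 108.1 − 10·log₁₀(865.697) = 78.7 dB.
Sum in the linear (power) domain: Σ 10^(Lᵢ/10) = 10^(78.7/10) + 10^(66.1/10) + 10^(87.5/10) + 10^(92.3/10) = 2.339e+09.
Combined level = 10 log₁₀(2.339e+09) = 93.7 dB.

93.7 dB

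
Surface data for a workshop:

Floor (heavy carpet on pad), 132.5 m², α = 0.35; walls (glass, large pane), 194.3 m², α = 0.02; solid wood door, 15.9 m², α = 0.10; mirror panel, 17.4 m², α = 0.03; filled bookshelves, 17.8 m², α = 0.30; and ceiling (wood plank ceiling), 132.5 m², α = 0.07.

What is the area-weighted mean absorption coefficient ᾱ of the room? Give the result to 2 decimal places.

0.13

Total surface area S = 510.4 m².
A = 132.5·0.35 + 194.3·0.02 + 15.9·0.10 + 17.4·0.03 + 17.8·0.30 + 132.5·0.07 = 66.988 sabins.
ᾱ = 66.988 / 510.4 = 0.13.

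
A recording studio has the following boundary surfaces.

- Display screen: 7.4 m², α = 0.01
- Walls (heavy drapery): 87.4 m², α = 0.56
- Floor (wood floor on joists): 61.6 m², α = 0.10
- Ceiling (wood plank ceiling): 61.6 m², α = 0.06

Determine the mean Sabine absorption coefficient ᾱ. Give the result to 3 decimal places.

0.270

Total surface area S = 218.0 m².
A = 7.4*0.01 + 87.4*0.56 + 61.6*0.10 + 61.6*0.06 = 58.874 sabins.
ᾱ = A/S = 0.270.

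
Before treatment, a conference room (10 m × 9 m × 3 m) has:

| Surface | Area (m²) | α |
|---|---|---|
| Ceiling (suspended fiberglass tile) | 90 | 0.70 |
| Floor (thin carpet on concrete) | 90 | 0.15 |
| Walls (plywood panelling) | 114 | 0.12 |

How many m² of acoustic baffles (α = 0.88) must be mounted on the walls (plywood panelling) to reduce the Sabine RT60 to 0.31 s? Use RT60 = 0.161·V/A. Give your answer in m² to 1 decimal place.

A₁ = Σ Sᵢαᵢ = 90×0.70 + 90×0.15 + 114×0.12 = 90.180 sabins.
V = 270 m³. Target absorption A₂ = 0.161 × 270 / 0.31 = 140.226 sabins.
ΔA needed = 140.226 − 90.180 = 50.046 sabins.
Each m² of panel replacing the walls (plywood panelling) adds (0.88 − 0.12) = 0.76 sabins.
Area = ΔA/Δα = 50.046/0.76 = 65.8 m².

65.8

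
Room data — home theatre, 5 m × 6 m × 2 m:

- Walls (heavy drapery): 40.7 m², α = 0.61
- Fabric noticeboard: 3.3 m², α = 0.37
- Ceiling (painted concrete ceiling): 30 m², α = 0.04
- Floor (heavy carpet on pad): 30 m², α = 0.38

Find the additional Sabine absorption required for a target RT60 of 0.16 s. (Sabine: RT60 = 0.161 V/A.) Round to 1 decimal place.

Summing Sᵢαᵢ: 24.827 + 1.221 + 1.200 + 11.400 → A₁ = 38.648 sabins.
V = 60 m³. Required absorption A₂ = 0.161 × 60 / 0.16 = 60.375 sabins.
ΔA = A₂ − A₁ = 60.375 − 38.648 = 21.7 sabins.

21.7 sabins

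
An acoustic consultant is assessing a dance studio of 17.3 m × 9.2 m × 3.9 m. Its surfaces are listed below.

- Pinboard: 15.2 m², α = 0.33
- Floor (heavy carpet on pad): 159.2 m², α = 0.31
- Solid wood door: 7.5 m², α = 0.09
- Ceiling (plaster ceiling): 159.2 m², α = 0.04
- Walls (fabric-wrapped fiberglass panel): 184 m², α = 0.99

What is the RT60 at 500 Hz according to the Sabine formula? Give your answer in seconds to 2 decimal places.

0.41 sec

Total absorption A = 15.2×0.33 + 159.2×0.31 + 7.5×0.09 + 159.2×0.04 + 184×0.99
  = 5.016 + 49.352 + 0.675 + 6.368 + 182.160 = 243.571 m² sabins.
Volume V = 17.3 × 9.2 × 3.9 = 620.724 m³.
Sabine: RT60 = 0.161 × 620.724 / 243.571 = 0.41 s.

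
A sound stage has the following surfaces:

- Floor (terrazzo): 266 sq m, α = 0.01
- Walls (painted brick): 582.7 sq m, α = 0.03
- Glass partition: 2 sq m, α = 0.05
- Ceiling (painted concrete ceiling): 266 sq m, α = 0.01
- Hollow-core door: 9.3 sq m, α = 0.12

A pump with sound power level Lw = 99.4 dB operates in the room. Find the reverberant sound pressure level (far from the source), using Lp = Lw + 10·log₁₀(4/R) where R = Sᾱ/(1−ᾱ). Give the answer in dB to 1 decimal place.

A = 24.017 sabins; S = 1126.0 sq m.
ᾱ = 0.0213, so room constant R = A/(1−ᾱ) = 24.540 sq m.
Lp = 99.4 + 10·log₁₀(4/24.540) = 99.4 + (-7.88) = 91.5 dB.

91.5 dB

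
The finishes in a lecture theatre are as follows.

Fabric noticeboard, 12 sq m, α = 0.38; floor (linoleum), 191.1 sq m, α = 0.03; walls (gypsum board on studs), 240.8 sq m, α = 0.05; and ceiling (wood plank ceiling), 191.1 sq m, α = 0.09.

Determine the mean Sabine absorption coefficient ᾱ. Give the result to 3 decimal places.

0.062

Total surface area S = 635.0 sq m.
Σ(Sᵢαᵢ) = 12×0.38 + 191.1×0.03 + 240.8×0.05 + 191.1×0.09 = 39.532.
ᾱ = A/S = 0.062.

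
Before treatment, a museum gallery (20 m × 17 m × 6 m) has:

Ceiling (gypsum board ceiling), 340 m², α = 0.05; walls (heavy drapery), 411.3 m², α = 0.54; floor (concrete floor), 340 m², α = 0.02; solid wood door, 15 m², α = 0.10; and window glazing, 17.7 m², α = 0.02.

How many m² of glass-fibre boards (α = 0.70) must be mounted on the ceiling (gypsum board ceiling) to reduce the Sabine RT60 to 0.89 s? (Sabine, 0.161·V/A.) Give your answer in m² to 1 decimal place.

Summing Sᵢαᵢ: 17.000 + 222.102 + 6.800 + 1.500 + 0.354 → A₁ = 247.756 sabins.
V = 2040 m³. Target absorption A₂ = 0.161 × 2040 / 0.89 = 369.034 sabins.
ΔA needed = 369.034 − 247.756 = 121.278 sabins.
Each m² of panel replacing the ceiling (gypsum board ceiling) adds (0.70 − 0.05) = 0.65 sabins.
Area = ΔA/Δα = 121.278/0.65 = 186.6 m².

186.6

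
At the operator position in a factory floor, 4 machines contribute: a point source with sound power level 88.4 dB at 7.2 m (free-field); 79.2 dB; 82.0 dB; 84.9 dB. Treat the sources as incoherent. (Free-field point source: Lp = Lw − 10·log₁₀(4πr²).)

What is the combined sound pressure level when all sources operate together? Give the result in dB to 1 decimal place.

87.4 dB

Source at 7.2 m: Lp = 88.4 − 10·log₁₀(4π·7.2²) = 88.4 − 10·log₁₀(651.441) = 60.3 dB.
Converting to relative power and adding: 10^(60.3/10) + 10^(79.2/10) + 10^(82.0/10) + 10^(84.9/10) = 5.518e+08.
L_total = 10·log₁₀(5.518e+08) = 87.4 dB.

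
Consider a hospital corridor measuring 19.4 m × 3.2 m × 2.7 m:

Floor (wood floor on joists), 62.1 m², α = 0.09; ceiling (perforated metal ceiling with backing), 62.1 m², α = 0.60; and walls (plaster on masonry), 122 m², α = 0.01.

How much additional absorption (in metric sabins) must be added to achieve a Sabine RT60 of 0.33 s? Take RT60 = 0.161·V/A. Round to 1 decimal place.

37.7 sabins

Summing Sᵢαᵢ: 5.589 + 37.260 + 1.220 → A₁ = 44.069 sabins.
For T = 0.33 s, need A₂ = 0.161·V/T = 0.161·167.616/0.33 = 81.776 sabins.
Shortfall: 81.776 − 44.069 = 37.7 sabins.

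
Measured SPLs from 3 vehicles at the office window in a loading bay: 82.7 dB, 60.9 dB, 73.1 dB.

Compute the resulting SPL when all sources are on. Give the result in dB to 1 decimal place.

83.2 dB

Σ 10^(Lᵢ/10) = 2.079e+08.
Back to dB: 10·log₁₀ Σ = 83.2 dB.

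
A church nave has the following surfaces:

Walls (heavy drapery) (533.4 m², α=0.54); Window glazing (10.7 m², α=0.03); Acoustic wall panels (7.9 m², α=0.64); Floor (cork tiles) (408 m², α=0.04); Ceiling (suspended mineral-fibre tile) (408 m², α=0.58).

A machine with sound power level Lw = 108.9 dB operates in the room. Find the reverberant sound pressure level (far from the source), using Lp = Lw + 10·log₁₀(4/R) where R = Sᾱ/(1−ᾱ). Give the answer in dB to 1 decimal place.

A = 546.373 sabins; S = 1368.0 m².
ᾱ = 546.373/1368.0 = 0.3994; R = Sᾱ/(1−ᾱ) = 546.373/(1−0.3994) = 909.712 m².
Lp = 108.9 + 10·log₁₀(4/909.712) = 108.9 + (-23.57) = 85.3 dB.

85.3 dB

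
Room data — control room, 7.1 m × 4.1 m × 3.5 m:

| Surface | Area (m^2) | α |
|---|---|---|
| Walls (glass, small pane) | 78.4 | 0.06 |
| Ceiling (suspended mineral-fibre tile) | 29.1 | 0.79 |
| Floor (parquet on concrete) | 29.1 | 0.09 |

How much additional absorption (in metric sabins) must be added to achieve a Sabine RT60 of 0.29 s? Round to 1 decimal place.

A₁ = Σ Sᵢαᵢ = 78.4*0.06 + 29.1*0.79 + 29.1*0.09 = 30.312 sabins.
For T = 0.29 s, need A₂ = 0.161·V/T = 0.161·101.885/0.29 = 56.564 sabins.
ΔA = A₂ − A₁ = 56.564 − 30.312 = 26.3 sabins.

26.3 sabins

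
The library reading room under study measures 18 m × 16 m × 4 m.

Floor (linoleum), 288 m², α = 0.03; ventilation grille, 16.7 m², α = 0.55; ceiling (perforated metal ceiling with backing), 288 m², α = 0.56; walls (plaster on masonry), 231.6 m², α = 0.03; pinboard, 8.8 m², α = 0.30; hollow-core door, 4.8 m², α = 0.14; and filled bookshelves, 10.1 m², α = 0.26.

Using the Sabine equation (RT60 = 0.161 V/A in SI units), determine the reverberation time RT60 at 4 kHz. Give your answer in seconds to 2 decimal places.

0.97 s

Total absorption A = 288×0.03 + 16.7×0.55 + 288×0.56 + 231.6×0.03 + 8.8×0.30 + 4.8×0.14 + 10.1×0.26
  = 8.640 + 9.185 + 161.280 + 6.948 + 2.640 + 0.672 + 2.626 = 191.991 m² sabins.
V = 18·16·4 = 1152 m³.
RT60 = 0.161 · V / A = 0.161 × 1152 / 191.991 = 0.97 s.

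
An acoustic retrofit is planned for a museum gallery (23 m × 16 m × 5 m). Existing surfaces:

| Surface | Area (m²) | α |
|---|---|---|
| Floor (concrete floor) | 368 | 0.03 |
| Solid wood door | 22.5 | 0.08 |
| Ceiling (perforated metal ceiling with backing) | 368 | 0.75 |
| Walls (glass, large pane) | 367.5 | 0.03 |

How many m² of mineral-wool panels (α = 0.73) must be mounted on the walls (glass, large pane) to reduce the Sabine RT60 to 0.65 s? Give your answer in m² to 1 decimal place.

222.7

A₁ = Σ Sᵢαᵢ = 368*0.03 + 22.5*0.08 + 368*0.75 + 367.5*0.03 = 299.865 sabins.
V = 1840 m³. Target absorption A₂ = 0.161 × 1840 / 0.65 = 455.754 sabins.
Absorption to add: 455.754 − 299.865 = 155.889 sabins.
Each m² of panel replacing the walls (glass, large pane) adds (0.73 − 0.03) = 0.70 sabins.
Area = ΔA/Δα = 155.889/0.70 = 222.7 m².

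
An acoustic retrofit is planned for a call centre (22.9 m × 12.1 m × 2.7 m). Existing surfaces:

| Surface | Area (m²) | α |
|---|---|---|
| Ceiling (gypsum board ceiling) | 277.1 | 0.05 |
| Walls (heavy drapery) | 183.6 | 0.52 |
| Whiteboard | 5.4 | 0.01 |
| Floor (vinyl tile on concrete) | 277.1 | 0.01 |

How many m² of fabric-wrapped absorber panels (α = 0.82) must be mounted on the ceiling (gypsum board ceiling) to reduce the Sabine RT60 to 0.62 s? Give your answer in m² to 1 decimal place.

A₁ = Σ Sᵢαᵢ = 277.1×0.05 + 183.6×0.52 + 5.4×0.01 + 277.1×0.01 = 112.152 sabins.
V = 748.143 m³. Target absorption A₂ = 0.161 × 748.143 / 0.62 = 194.276 sabins.
Absorption to add: 194.276 − 112.152 = 82.124 sabins.
Each m² of panel replacing the ceiling (gypsum board ceiling) adds (0.82 − 0.05) = 0.77 sabins.
Panel area = 82.124 / 0.77 = 106.7 m².

106.7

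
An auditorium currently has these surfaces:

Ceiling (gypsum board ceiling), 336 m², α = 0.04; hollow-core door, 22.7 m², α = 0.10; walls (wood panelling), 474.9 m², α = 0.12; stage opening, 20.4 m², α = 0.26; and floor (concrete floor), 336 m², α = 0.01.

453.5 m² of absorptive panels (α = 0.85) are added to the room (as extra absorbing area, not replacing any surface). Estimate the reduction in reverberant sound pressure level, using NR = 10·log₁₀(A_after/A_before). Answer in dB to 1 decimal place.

7.6 dB

Equivalent absorption area: A_before = 336·0.04 + 22.7·0.10 + 474.9·0.12 + 20.4·0.26 + 336·0.01 = 81.362 m².
Treatment contributes 453.5·0.85 = 385.475 sabins.
A_after = 81.362 + 385.475 = 466.837 sabins.
NR = 10·log₁₀(466.837/81.362) = 7.6 dB.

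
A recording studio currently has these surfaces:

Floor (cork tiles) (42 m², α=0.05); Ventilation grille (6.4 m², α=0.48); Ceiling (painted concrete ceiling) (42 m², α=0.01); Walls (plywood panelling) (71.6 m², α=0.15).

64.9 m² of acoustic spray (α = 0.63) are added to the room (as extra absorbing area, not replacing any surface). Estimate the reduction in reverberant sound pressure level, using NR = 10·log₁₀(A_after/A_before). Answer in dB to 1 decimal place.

5.4 dB

A_before = Σ Sᵢαᵢ = 42*0.05 + 6.4*0.48 + 42*0.01 + 71.6*0.15 = 16.332 sabins.
Added absorption = 64.9 × 0.63 = 40.887 sabins.
A_after = 16.332 + 40.887 = 57.219 sabins.
Reduction = 10 log₁₀(A_after/A_before) = 10 log₁₀(3.5035) = 5.4 dB.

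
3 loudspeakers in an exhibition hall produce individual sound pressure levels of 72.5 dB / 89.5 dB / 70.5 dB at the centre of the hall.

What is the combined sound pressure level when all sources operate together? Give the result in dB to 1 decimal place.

89.6 dB

Σ 10^(Lᵢ/10) = 9.203e+08.
Back to dB: 10·log₁₀ Σ = 89.6 dB.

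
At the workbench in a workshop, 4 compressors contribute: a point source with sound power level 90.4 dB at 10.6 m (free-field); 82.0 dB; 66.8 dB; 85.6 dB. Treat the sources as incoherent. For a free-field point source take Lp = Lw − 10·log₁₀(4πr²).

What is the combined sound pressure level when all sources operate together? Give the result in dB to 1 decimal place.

87.2 dB

Source at 10.6 m: Lp = 90.4 − 10·log₁₀(4π·10.6²) = 90.4 − 10·log₁₀(1411.957) = 58.9 dB.
Σ 10^(Lᵢ/10) = 5.271e+08.
Combined level = 10 log₁₀(5.271e+08) = 87.2 dB.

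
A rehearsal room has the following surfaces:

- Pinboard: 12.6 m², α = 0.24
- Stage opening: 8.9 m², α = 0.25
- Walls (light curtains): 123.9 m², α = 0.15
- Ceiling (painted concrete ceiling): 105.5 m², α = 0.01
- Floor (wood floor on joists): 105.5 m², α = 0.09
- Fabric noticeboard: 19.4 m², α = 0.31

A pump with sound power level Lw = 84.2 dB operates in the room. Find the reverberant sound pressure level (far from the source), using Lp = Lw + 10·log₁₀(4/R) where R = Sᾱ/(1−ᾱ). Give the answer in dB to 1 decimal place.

73.7 dB

Σ(Sᵢαᵢ) = 12.6×0.24 + 8.9×0.25 + 123.9×0.15 + 105.5×0.01 + 105.5×0.09 + 19.4×0.31 = 40.398; total area S = 375.8 m².
ᾱ = 0.1075, so room constant R = A/(1−ᾱ) = 45.264 m².
Lp = 84.2 + 10·log₁₀(4/45.264) = 84.2 + (-10.54) = 73.7 dB.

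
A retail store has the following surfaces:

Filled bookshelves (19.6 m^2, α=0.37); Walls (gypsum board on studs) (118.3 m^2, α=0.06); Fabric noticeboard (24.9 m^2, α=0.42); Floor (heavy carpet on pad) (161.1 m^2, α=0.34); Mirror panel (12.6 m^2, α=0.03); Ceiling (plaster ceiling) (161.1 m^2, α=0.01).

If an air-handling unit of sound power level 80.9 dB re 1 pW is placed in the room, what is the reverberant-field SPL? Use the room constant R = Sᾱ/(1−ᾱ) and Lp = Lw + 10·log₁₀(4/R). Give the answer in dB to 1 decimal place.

Σ(Sᵢαᵢ) = 19.6·0.37 + 118.3·0.06 + 24.9·0.42 + 161.1·0.34 + 12.6·0.03 + 161.1·0.01 = 81.571; total area S = 497.6 m^2.
ᾱ = 81.571/497.6 = 0.1639; R = Sᾱ/(1−ᾱ) = 81.571/(1−0.1639) = 97.561 m^2.
Lp = Lw + 10 log₁₀(4/R) = 80.9 -13.87 = 67.0 dB.

67.0 dB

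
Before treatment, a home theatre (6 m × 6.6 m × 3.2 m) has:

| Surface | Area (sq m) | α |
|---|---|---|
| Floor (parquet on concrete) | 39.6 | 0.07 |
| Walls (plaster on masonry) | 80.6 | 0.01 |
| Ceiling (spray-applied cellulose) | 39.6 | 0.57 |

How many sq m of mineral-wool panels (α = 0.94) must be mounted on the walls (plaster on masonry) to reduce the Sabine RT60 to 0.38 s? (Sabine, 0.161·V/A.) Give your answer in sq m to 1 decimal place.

Equivalent absorption area: A₁ = 39.6*0.07 + 80.6*0.01 + 39.6*0.57 = 26.150 sq m.
V = 126.72 m³. Target absorption A₂ = 0.161 × 126.72 / 0.38 = 53.689 sabins.
Absorption to add: 53.689 − 26.150 = 27.539 sabins.
Each sq m of panel replacing the walls (plaster on masonry) adds (0.94 − 0.01) = 0.93 sabins.
Area = ΔA/Δα = 27.539/0.93 = 29.6 sq m.

29.6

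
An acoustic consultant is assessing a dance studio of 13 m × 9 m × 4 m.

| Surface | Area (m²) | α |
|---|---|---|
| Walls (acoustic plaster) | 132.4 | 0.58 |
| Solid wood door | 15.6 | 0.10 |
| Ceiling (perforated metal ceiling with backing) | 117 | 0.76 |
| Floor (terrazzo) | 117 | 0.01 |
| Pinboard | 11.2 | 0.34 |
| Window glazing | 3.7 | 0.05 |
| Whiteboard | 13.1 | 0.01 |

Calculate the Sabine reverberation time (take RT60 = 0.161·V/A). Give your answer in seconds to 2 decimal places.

0.44 seconds

Total absorption A = 132.4*0.58 + 15.6*0.10 + 117*0.76 + 117*0.01 + 11.2*0.34 + 3.7*0.05 + 13.1*0.01
  = 76.792 + 1.560 + 88.920 + 1.170 + 3.808 + 0.185 + 0.131 = 172.566 m² sabins.
Volume V = 13 × 9 × 4 = 468 m³.
T = 0.161 V/A = 0.161·468/172.566 = 0.44 s.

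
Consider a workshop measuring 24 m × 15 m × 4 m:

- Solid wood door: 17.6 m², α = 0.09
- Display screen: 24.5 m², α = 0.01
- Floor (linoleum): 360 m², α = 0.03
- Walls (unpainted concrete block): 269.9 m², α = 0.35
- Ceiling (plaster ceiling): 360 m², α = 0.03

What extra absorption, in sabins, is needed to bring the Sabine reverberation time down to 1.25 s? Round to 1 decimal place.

67.6 sabins

Total absorption A₁ = 17.6×0.09 + 24.5×0.01 + 360×0.03 + 269.9×0.35 + 360×0.03
  = 1.584 + 0.245 + 10.800 + 94.465 + 10.800 = 117.894 m² sabins.
Target A₂ = 0.161·1440/1.25 = 185.472 sabins (V = 1440 m³).
Additional absorption ΔA = 185.472 − 117.894 = 67.6 sabins.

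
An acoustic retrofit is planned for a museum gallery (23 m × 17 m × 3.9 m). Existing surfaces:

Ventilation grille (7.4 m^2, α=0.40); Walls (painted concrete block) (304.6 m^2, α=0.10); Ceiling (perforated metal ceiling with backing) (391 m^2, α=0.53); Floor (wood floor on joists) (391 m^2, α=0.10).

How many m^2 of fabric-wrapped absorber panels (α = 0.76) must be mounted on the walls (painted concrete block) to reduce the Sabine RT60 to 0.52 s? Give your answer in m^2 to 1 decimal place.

Summing Sᵢαᵢ: 2.960 + 30.460 + 207.230 + 39.100 → A₁ = 279.750 sabins.
Required A₂ = 0.161·1524.9/0.52 = 472.132 sabins.
ΔA needed = 472.132 − 279.750 = 192.382 sabins.
Each m^2 of panel replacing the walls (painted concrete block) adds (0.76 − 0.10) = 0.66 sabins.
Area = ΔA/Δα = 192.382/0.66 = 291.5 m^2.

291.5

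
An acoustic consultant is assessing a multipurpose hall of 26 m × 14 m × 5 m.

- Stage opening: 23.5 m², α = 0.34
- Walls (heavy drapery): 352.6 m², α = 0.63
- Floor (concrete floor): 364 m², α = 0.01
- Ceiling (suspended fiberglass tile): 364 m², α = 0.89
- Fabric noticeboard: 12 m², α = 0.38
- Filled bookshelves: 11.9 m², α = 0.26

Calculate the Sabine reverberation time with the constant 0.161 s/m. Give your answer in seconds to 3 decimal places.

0.518 sec

A = Σ Sᵢαᵢ = 23.5*0.34 + 352.6*0.63 + 364*0.01 + 364*0.89 + 12*0.38 + 11.9*0.26 = 565.382 sabins.
Volume V = 26 × 14 × 5 = 1820 m³.
T = 0.161 V/A = 0.161·1820/565.382 = 0.518 s.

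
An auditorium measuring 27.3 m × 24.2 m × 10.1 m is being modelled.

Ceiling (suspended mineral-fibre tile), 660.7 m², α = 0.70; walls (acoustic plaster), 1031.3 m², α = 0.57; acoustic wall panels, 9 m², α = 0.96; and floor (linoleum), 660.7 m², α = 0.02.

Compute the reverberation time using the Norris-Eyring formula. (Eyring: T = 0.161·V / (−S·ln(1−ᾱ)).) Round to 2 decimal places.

0.75 sec

Total surface area S = 660.7 + 1031.3 + 9 + 660.7 = 2361.7 m².
Σ(Sᵢαᵢ) = 660.7×0.70 + 1031.3×0.57 + 9×0.96 + 660.7×0.02 = 1072.185.
ᾱ = 1072.185 / 2361.7 = 0.4540.
Eyring denominator: −S ln(1−ᾱ) = 1429.150.
V = 27.3 × 24.2 × 10.1 = 6672.666 m³.
RT60 = 0.161 × 6672.666 / 1429.150 = 0.75 s.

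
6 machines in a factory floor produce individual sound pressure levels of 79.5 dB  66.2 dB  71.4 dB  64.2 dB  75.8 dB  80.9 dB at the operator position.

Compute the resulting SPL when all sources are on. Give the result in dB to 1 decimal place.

84.3 dB

Converting to relative power and adding: 10^(79.5/10) + 10^(66.2/10) + 10^(71.4/10) + 10^(64.2/10) + 10^(75.8/10) + 10^(80.9/10) = 2.708e+08.
Back to dB: 10·log₁₀ Σ = 84.3 dB.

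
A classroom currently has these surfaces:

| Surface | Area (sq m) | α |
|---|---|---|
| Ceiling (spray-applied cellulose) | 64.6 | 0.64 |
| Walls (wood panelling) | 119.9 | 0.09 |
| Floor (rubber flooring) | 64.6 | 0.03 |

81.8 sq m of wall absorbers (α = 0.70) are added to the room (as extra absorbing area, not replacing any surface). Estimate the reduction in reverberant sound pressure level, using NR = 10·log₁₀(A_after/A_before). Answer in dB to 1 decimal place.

Equivalent absorption area: A_before = 64.6·0.64 + 119.9·0.09 + 64.6·0.03 = 54.073 sq m.
Added absorption = 81.8 × 0.70 = 57.260 sabins.
New total A_after = 111.333 sabins.
Reduction = 10 log₁₀(A_after/A_before) = 10 log₁₀(2.0589) = 3.1 dB.

3.1 dB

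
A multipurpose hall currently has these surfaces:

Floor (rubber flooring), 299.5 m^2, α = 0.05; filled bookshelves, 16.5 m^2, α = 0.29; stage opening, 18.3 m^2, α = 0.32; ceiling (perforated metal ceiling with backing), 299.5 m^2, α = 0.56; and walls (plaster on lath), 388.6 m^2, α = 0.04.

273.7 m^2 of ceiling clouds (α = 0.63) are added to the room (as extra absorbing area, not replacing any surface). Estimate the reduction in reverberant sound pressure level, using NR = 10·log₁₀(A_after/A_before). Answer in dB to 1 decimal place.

2.6 dB

Equivalent absorption area: A_before = 299.5×0.05 + 16.5×0.29 + 18.3×0.32 + 299.5×0.56 + 388.6×0.04 = 208.880 m^2.
Treatment contributes 273.7·0.63 = 172.431 sabins.
A_after = 208.880 + 172.431 = 381.311 sabins.
Reduction = 10 log₁₀(A_after/A_before) = 10 log₁₀(1.8255) = 2.6 dB.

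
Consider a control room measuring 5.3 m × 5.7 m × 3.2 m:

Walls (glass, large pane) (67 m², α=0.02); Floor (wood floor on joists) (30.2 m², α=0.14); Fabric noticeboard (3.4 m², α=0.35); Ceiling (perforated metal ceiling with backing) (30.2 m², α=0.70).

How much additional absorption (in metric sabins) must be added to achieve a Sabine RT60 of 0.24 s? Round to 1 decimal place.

Summing Sᵢαᵢ: 1.340 + 4.228 + 1.190 + 21.140 → A₁ = 27.898 sabins.
V = 96.672 m³. Required absorption A₂ = 0.161 × 96.672 / 0.24 = 64.851 sabins.
Shortfall: 64.851 − 27.898 = 37.0 sabins.

37.0 sabins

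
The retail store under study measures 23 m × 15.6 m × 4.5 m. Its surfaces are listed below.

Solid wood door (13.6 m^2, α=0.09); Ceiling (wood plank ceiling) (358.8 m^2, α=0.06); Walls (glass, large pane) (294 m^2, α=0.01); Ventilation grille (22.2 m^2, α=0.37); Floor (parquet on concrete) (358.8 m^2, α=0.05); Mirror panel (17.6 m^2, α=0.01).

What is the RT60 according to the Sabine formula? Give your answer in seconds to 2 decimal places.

5.00 s

Total absorption A = 13.6×0.09 + 358.8×0.06 + 294×0.01 + 22.2×0.37 + 358.8×0.05 + 17.6×0.01
  = 1.224 + 21.528 + 2.940 + 8.214 + 17.940 + 0.176 = 52.022 m^2 sabins.
V = 23·15.6·4.5 = 1614.6 m³.
Sabine: RT60 = 0.161 × 1614.6 / 52.022 = 5.00 s.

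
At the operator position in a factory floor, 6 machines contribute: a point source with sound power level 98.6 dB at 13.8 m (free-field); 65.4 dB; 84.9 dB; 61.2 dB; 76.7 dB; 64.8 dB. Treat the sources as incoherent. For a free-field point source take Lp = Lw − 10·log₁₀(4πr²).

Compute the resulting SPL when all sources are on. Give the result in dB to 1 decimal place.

Source at 13.8 m: Lp = 98.6 − 10·log₁₀(4π·13.8²) = 98.6 − 10·log₁₀(2393.140) = 64.8 dB.
Sum in the linear (power) domain: Σ 10^(Lᵢ/10) = 10^(64.8/10) + 10^(65.4/10) + 10^(84.9/10) + 10^(61.2/10) + 10^(76.7/10) + 10^(64.8/10) = 3.666e+08.
L_total = 10·log₁₀(3.666e+08) = 85.6 dB.

85.6 dB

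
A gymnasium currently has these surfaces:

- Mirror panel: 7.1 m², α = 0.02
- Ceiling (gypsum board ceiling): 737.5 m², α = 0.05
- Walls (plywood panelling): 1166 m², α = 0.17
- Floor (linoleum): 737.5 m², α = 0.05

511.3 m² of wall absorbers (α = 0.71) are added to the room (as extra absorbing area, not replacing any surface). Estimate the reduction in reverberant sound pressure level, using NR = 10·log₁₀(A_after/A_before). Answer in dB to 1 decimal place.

Equivalent absorption area: A_before = 7.1×0.02 + 737.5×0.05 + 1166×0.17 + 737.5×0.05 = 272.112 m².
Added absorption = 511.3 × 0.71 = 363.023 sabins.
New total A_after = 635.135 sabins.
Reduction = 10 log₁₀(A_after/A_before) = 10 log₁₀(2.3341) = 3.7 dB.

3.7 dB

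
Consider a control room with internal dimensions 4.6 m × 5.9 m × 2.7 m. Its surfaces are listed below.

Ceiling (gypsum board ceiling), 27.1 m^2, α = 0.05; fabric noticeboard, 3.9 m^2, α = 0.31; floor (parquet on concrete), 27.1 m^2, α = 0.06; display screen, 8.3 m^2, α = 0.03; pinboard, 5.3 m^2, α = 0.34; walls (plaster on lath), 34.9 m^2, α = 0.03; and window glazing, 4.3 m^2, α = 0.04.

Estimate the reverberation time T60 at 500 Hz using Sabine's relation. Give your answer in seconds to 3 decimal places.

Equivalent absorption area: A = 27.1×0.05 + 3.9×0.31 + 27.1×0.06 + 8.3×0.03 + 5.3×0.34 + 34.9×0.03 + 4.3×0.04 = 7.460 m^2.
V = 4.6·5.9·2.7 = 73.278 m³.
T = 0.161 V/A = 0.161·73.278/7.460 = 1.581 s.

1.581 sec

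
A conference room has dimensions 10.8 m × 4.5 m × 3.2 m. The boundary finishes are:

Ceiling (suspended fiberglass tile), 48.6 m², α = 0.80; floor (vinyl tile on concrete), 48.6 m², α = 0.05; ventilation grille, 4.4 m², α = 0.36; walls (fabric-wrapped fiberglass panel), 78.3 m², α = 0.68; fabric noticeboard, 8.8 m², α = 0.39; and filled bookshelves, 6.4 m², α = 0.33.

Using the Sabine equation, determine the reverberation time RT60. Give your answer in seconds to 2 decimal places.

Total absorption A = 48.6·0.80 + 48.6·0.05 + 4.4·0.36 + 78.3·0.68 + 8.8·0.39 + 6.4·0.33
  = 38.880 + 2.430 + 1.584 + 53.244 + 3.432 + 2.112 = 101.682 m² sabins.
Room volume: 155.52 m³.
Sabine: RT60 = 0.161 × 155.52 / 101.682 = 0.25 s.

0.25 seconds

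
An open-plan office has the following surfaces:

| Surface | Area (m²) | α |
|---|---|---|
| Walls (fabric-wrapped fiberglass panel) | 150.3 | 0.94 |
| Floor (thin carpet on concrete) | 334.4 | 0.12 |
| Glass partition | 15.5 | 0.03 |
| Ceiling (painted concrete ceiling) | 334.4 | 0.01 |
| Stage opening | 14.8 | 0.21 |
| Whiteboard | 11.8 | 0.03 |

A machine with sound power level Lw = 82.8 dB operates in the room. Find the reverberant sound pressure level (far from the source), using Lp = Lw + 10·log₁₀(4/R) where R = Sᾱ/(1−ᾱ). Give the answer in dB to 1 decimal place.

A = 188.681 sabins; S = 861.2 m².
ᾱ = 0.2191, so room constant R = A/(1−ᾱ) = 241.620 m².
Lp = 82.8 + 10·log₁₀(4/241.620) = 82.8 + (-17.81) = 65.0 dB.

65.0 dB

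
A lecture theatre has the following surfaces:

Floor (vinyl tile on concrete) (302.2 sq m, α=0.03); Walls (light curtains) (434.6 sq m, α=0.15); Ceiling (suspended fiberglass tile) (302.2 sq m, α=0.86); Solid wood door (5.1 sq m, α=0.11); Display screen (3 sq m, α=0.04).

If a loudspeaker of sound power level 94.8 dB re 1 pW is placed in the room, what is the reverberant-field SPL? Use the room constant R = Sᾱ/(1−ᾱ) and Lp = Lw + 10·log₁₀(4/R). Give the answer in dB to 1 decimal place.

Σ(Sᵢαᵢ) = 302.2×0.03 + 434.6×0.15 + 302.2×0.86 + 5.1×0.11 + 3×0.04 = 334.829; total area S = 1047.1 sq m.
ᾱ = 0.3198, so room constant R = A/(1−ᾱ) = 492.251 sq m.
Lp = Lw + 10 log₁₀(4/R) = 94.8 -20.90 = 73.9 dB.

73.9 dB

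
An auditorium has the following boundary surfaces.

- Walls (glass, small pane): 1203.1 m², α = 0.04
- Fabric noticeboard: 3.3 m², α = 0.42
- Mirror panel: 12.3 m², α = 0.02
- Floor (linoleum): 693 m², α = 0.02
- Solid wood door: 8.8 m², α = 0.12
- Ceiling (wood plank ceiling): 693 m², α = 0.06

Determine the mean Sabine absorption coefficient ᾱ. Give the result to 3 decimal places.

Total surface area S = 2613.5 m².
Σ(Sᵢαᵢ) = 1203.1·0.04 + 3.3·0.42 + 12.3·0.02 + 693·0.02 + 8.8·0.12 + 693·0.06 = 106.252.
ᾱ = A/S = 0.041.

0.041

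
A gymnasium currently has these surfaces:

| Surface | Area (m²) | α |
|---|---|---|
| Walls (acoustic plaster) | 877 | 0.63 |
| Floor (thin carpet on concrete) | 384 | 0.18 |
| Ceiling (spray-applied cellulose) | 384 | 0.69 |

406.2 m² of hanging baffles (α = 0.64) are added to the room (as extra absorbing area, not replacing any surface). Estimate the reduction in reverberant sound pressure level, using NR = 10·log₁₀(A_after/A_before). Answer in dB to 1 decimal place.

Equivalent absorption area: A_before = 877·0.63 + 384·0.18 + 384·0.69 = 886.590 m².
Added absorption = 406.2 × 0.64 = 259.968 sabins.
New total A_after = 1146.558 sabins.
Reduction = 10 log₁₀(A_after/A_before) = 10 log₁₀(1.2932) = 1.1 dB.

1.1 dB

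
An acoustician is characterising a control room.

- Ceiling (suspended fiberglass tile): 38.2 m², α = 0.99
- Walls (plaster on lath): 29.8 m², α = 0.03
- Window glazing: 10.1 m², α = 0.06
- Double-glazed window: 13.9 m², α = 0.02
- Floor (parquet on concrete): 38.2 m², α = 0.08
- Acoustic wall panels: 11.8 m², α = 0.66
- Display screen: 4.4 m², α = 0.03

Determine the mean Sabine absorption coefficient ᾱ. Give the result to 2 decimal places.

0.35

S = Σ Sᵢ = 38.2 + 29.8 + 10.1 + 13.9 + 38.2 + 11.8 + 4.4 = 146.4 m².
Σ(Sᵢαᵢ) = 38.2*0.99 + 29.8*0.03 + 10.1*0.06 + 13.9*0.02 + 38.2*0.08 + 11.8*0.66 + 4.4*0.03 = 50.572.
ᾱ = 50.572 / 146.4 = 0.35.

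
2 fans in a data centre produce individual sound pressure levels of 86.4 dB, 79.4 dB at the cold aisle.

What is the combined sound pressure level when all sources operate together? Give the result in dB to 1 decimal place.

87.2 dB

Converting to relative power and adding: 10^(86.4/10) + 10^(79.4/10) = 5.236e+08.
Back to dB: 10·log₁₀ Σ = 87.2 dB.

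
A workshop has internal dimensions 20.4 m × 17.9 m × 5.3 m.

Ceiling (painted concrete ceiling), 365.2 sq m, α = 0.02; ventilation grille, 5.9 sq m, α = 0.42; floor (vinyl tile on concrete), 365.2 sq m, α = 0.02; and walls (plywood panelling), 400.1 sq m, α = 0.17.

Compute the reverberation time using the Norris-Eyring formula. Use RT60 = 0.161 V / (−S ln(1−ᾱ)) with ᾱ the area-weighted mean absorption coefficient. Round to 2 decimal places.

Total surface area S = 365.2 + 5.9 + 365.2 + 400.1 = 1136.4 sq m.
Absorption A = 365.2·0.02 + 5.9·0.42 + 365.2·0.02 + 400.1·0.17 = 85.103 sabins.
ᾱ = 85.103 / 1136.4 = 0.0749.
Eyring denominator: −S ln(1−ᾱ) = 88.473.
V = 20.4 × 17.9 × 5.3 = 1935.348 m³.
T = 0.161·V/[−S·ln(1−ᾱ)] = 0.161·1935.348/88.473 = 3.52 s.

3.52 sec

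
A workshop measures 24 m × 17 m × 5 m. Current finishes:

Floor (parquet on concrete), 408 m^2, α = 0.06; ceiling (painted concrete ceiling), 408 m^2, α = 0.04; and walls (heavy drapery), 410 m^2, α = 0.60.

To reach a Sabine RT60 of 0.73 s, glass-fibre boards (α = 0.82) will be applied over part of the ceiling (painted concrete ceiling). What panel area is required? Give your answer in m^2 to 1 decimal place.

209.1

Total absorption A₁ = 408*0.06 + 408*0.04 + 410*0.60
  = 24.480 + 16.320 + 246.000 = 286.800 m^2 sabins.
V = 2040 m³. Target absorption A₂ = 0.161 × 2040 / 0.73 = 449.918 sabins.
Absorption to add: 449.918 − 286.800 = 163.118 sabins.
Net gain per m^2: Δα = 0.82 − 0.04 = 0.78.
Panel area = 163.118 / 0.78 = 209.1 m^2.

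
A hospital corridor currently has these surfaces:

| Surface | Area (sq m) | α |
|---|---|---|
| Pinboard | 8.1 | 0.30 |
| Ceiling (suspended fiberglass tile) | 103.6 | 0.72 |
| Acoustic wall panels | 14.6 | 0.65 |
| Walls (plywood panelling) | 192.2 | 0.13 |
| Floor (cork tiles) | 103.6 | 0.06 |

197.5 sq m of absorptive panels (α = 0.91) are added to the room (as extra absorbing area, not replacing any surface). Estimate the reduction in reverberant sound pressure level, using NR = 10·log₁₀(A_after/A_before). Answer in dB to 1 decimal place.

4.0 dB

Equivalent absorption area: A_before = 8.1*0.30 + 103.6*0.72 + 14.6*0.65 + 192.2*0.13 + 103.6*0.06 = 117.714 sq m.
Added absorption = 197.5 × 0.91 = 179.725 sabins.
New total A_after = 297.439 sabins.
Reduction = 10 log₁₀(A_after/A_before) = 10 log₁₀(2.5268) = 4.0 dB.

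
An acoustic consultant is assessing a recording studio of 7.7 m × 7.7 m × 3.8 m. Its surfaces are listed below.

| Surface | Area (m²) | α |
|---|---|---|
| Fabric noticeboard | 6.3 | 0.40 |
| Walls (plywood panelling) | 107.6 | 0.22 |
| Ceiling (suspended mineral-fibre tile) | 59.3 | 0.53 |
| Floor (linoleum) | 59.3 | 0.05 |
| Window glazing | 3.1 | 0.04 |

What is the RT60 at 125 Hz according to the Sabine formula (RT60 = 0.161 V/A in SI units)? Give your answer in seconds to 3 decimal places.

Total absorption A = 6.3·0.40 + 107.6·0.22 + 59.3·0.53 + 59.3·0.05 + 3.1·0.04
  = 2.520 + 23.672 + 31.429 + 2.965 + 0.124 = 60.710 m² sabins.
Volume V = 7.7 × 7.7 × 3.8 = 225.302 m³.
RT60 = 0.161 · V / A = 0.161 × 225.302 / 60.710 = 0.597 s.

0.597 sec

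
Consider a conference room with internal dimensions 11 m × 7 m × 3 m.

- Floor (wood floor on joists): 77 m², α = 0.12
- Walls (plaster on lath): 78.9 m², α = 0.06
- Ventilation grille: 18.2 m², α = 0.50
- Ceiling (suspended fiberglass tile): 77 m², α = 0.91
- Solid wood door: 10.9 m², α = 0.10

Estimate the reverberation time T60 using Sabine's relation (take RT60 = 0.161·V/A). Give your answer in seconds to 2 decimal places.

0.39 s

Total absorption A = 77×0.12 + 78.9×0.06 + 18.2×0.50 + 77×0.91 + 10.9×0.10
  = 9.240 + 4.734 + 9.100 + 70.070 + 1.090 = 94.234 m² sabins.
Room volume: 231 m³.
RT60 = 0.161 · V / A = 0.161 × 231 / 94.234 = 0.39 s.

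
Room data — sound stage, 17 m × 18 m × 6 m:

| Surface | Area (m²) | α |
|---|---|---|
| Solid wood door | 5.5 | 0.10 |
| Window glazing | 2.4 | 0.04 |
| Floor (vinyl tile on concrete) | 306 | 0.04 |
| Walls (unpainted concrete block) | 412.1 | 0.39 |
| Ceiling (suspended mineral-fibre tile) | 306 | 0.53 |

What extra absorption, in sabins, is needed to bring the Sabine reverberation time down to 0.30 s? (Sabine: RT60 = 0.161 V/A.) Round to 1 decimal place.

649.5 sabins

Summing Sᵢαᵢ: 0.550 + 0.096 + 12.240 + 160.719 + 162.180 → A₁ = 335.785 sabins.
V = 1836 m³. Required absorption A₂ = 0.161 × 1836 / 0.30 = 985.320 sabins.
Additional absorption ΔA = 985.320 − 335.785 = 649.5 sabins.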